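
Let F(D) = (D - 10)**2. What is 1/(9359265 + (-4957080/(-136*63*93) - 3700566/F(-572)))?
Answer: 624776418/5847445122882593 ≈ 1.0685e-7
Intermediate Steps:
F(D) = (-10 + D)**2
1/(9359265 + (-4957080/(-136*63*93) - 3700566/F(-572))) = 1/(9359265 + (-4957080/(-136*63*93) - 3700566/(-10 - 572)**2)) = 1/(9359265 + (-4957080/((-8568*93)) - 3700566/((-582)**2))) = 1/(9359265 + (-4957080/(-796824) - 3700566/338724)) = 1/(9359265 + (-4957080*(-1/796824) - 3700566*1/338724)) = 1/(9359265 + (206545/33201 - 205587/18818)) = 1/(9359265 - 2938930177/624776418) = 1/(5847445122882593/624776418) = 624776418/5847445122882593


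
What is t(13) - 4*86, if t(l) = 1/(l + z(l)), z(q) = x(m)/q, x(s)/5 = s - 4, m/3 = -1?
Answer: -46083/134 ≈ -343.90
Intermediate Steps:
m = -3 (m = 3*(-1) = -3)
x(s) = -20 + 5*s (x(s) = 5*(s - 4) = 5*(-4 + s) = -20 + 5*s)
z(q) = -35/q (z(q) = (-20 + 5*(-3))/q = (-20 - 15)/q = -35/q)
t(l) = 1/(l - 35/l)
t(13) - 4*86 = 13/(-35 + 13²) - 4*86 = 13/(-35 + 169) - 344 = 13/134 - 344 = -46083/134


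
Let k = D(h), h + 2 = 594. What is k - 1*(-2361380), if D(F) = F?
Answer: 2361972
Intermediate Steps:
h = 592 (h = -2 + 594 = 592)
k = 592
k - 1*(-2361380) = 592 - 1*(-2361380) = 592 + 2361380 = 2361972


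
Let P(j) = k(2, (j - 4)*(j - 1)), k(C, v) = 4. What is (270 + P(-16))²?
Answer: 75076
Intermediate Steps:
P(j) = 4
(270 + P(-16))² = (270 + 4)² = 274² = 75076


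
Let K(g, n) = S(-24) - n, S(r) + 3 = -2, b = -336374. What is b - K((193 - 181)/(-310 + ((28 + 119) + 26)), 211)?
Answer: -336158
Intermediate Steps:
S(r) = -5 (S(r) = -3 - 2 = -5)
K(g, n) = -5 - n
b - K((193 - 181)/(-310 + ((28 + 119) + 26)), 211) = -336374 - (-5 - 1*211) = -336374 - (-5 - 211) = -336374 - 1*(-216) = -336374 + 216 = -336158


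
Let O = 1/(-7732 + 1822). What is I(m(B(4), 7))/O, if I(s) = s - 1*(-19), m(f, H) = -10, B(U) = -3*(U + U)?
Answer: -53190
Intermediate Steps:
B(U) = -6*U
I(s) = 19 + s (I(s) = s + 19 = 19 + s)
O = -1/5910 (O = 1/(-5910) = -1/5910 ≈ -0.00016920)
I(m(B(4), 7))/O = (19 - 10)/(-1/5910) = 9*(-5910) = -53190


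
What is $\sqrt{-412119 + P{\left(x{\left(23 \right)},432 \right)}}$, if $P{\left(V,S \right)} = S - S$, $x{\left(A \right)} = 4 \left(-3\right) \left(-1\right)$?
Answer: $3 i \sqrt{45791} \approx 641.96 i$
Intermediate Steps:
$x{\left(A \right)} = 12$ ($x{\left(A \right)} = \left(-12\right) \left(-1\right) = 12$)
$P{\left(V,S \right)} = 0$
$\sqrt{-412119 + P{\left(x{\left(23 \right)},432 \right)}} = \sqrt{-412119 + 0} = \sqrt{-412119} = 3 i \sqrt{45791}$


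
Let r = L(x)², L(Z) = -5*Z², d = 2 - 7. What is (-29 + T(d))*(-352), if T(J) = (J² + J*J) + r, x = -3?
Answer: -720192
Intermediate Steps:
d = -5
r = 2025 (r = (-5*(-3)²)² = (-5*9)² = (-45)² = 2025)
T(J) = 2025 + 2*J² (T(J) = (J² + J*J) + 2025 = (J² + J²) + 2025 = 2*J² + 2025 = 2025 + 2*J²)
(-29 + T(d))*(-352) = (-29 + (2025 + 2*(-5)²))*(-352) = (-29 + (2025 + 2*25))*(-352) = (-29 + (2025 + 50))*(-352) = (-29 + 2075)*(-352) = 2046*(-352) = -720192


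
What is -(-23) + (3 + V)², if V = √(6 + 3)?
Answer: 59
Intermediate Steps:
V = 3 (V = √9 = 3)
-(-23) + (3 + V)² = -(-23) + (3 + 3)² = -23*(-1) + 6² = 23 + 36 = 59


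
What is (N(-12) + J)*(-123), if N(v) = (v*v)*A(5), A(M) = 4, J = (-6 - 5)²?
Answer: -85731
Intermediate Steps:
J = 121 (J = (-11)² = 121)
N(v) = 4*v² (N(v) = (v*v)*4 = v²*4 = 4*v²)
(N(-12) + J)*(-123) = (4*(-12)² + 121)*(-123) = (4*144 + 121)*(-123) = (576 + 121)*(-123) = 697*(-123) = -85731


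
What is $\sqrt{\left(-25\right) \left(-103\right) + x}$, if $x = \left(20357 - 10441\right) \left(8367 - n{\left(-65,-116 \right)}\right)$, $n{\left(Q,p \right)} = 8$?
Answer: $\sqrt{82890419} \approx 9104.4$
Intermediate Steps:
$x = 82887844$ ($x = \left(20357 - 10441\right) \left(8367 - 8\right) = 9916 \left(8367 - 8\right) = 9916 \cdot 8359 = 82887844$)
$\sqrt{\left(-25\right) \left(-103\right) + x} = \sqrt{\left(-25\right) \left(-103\right) + 82887844} = \sqrt{2575 + 82887844} = \sqrt{82890419}$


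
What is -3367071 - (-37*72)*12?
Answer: -3335103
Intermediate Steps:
-3367071 - (-37*72)*12 = -3367071 - (-2664)*12 = -3367071 - 1*(-31968) = -3367071 + 31968 = -3335103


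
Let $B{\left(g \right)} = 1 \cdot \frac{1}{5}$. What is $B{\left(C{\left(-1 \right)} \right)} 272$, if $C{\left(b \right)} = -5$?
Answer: $\frac{272}{5} \approx 54.4$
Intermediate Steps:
$B{\left(g \right)} = \frac{1}{5}$ ($B{\left(g \right)} = 1 \cdot \frac{1}{5} = \frac{1}{5}$)
$B{\left(C{\left(-1 \right)} \right)} 272 = \frac{1}{5} \cdot 272 = \frac{272}{5}$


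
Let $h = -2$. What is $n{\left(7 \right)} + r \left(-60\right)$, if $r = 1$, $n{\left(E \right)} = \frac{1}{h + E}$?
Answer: $- \frac{299}{5} \approx -59.8$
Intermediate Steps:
$n{\left(E \right)} = \frac{1}{-2 + E}$
$n{\left(7 \right)} + r \left(-60\right) = \frac{1}{-2 + 7} + 1 \left(-60\right) = \frac{1}{5} - 60 = - \frac{299}{5}$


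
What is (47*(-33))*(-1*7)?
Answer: 10857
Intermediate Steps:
(47*(-33))*(-1*7) = -1551*(-7) = 10857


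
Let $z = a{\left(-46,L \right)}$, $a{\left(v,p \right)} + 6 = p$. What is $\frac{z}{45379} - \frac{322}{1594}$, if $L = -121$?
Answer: $- \frac{7407238}{36167063} \approx -0.20481$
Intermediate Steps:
$a{\left(v,p \right)} = -6 + p$
$z = -127$ ($z = -6 - 121 = -127$)
$\frac{z}{45379} - \frac{322}{1594} = - \frac{127}{45379} - \frac{322}{1594} = \left(-127\right) \frac{1}{45379} - \frac{161}{797} = - \frac{127}{45379} - \frac{161}{797} = - \frac{7407238}{36167063}$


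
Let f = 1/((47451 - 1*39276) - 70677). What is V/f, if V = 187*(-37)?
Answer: 432451338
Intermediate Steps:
V = -6919
f = -1/62502 (f = 1/((47451 - 39276) - 70677) = 1/(8175 - 70677) = 1/(-62502) = -1/62502 ≈ -1.5999e-5)
V/f = -6919/(-1/62502) = -6919*(-62502) = 432451338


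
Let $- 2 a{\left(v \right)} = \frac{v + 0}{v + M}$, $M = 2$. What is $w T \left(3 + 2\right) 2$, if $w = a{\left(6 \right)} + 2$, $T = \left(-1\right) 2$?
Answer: $- \frac{65}{2} \approx -32.5$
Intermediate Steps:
$a{\left(v \right)} = - \frac{v}{2 \left(2 + v\right)}$ ($a{\left(v \right)} = - \frac{\left(v + 0\right) \frac{1}{v + 2}}{2} = - \frac{v \frac{1}{2 + v}}{2} = - \frac{v}{2 \left(2 + v\right)}$)
$T = -2$
$w = \frac{13}{8}$ ($w = \left(-1\right) 6 \frac{1}{4 + 2 \cdot 6} + 2 = \left(-1\right) 6 \frac{1}{4 + 12} + 2 = \left(-1\right) 6 \cdot \frac{1}{16} + 2 = - \frac{3}{8} + 2 = \frac{13}{8} \approx 1.625$)
$w T \left(3 + 2\right) 2 = \frac{13}{8} \left(-2\right) \left(3 + 2\right) 2 = - \frac{13 \cdot 5 \cdot 2}{4} = \left(- \frac{13}{4}\right) 10 = - \frac{65}{2}$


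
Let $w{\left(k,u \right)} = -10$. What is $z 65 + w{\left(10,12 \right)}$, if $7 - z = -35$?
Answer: $2720$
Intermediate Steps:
$z = 42$ ($z = 7 - -35 = 7 + 35 = 42$)
$z 65 + w{\left(10,12 \right)} = 42 \cdot 65 - 10 = 2730 - 10 = 2720$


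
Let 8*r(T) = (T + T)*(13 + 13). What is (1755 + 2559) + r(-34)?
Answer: 4093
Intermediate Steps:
r(T) = 13*T/2 (r(T) = ((T + T)*(13 + 13))/8 = ((2*T)*26)/8 = (52*T)/8 = 13*T/2)
(1755 + 2559) + r(-34) = (1755 + 2559) + (13/2)*(-34) = 4314 - 221 = 4093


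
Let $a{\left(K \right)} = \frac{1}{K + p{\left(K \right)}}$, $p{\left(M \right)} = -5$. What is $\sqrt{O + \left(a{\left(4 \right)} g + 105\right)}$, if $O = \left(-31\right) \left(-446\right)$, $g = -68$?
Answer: $\sqrt{13999} \approx 118.32$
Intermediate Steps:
$O = 13826$
$a{\left(K \right)} = \frac{1}{-5 + K}$ ($a{\left(K \right)} = \frac{1}{K - 5} = \frac{1}{-5 + K}$)
$\sqrt{O + \left(a{\left(4 \right)} g + 105\right)} = \sqrt{13826 + \left(\frac{1}{-5 + 4} \left(-68\right) + 105\right)} = \sqrt{13826 + \left(\frac{1}{-1} \left(-68\right) + 105\right)} = \sqrt{13826 + \left(\left(-1\right) \left(-68\right) + 105\right)} = \sqrt{13826 + \left(68 + 105\right)} = \sqrt{13826 + 173} = \sqrt{13999}$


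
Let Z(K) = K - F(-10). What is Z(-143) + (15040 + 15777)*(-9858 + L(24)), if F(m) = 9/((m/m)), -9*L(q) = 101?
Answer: -2737259759/9 ≈ -3.0414e+8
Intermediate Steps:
L(q) = -101/9 (L(q) = -1/9*101 = -101/9)
F(m) = 9 (F(m) = 9/1 = 9*1 = 9)
Z(K) = -9 + K (Z(K) = K - 1*9 = K - 9 = -9 + K)
Z(-143) + (15040 + 15777)*(-9858 + L(24)) = (-9 - 143) + (15040 + 15777)*(-9858 - 101/9) = -152 + 30817*(-88823/9) = -152 - 2737258391/9 = -2737259759/9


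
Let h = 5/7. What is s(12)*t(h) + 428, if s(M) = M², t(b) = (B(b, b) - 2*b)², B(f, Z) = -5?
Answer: 312572/49 ≈ 6379.0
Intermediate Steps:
h = 5/7 (h = 5*(⅐) = 5/7 ≈ 0.71429)
t(b) = (-5 - 2*b)²
s(12)*t(h) + 428 = 12²*(5 + 2*(5/7))² + 428 = 144*(5 + 10/7)² + 428 = 144*(45/7)² + 428 = 144*(2025/49) + 428 = 291600/49 + 428 = 312572/49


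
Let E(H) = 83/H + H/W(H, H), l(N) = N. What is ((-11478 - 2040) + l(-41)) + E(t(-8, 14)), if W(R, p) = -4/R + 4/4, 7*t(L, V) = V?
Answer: -27039/2 ≈ -13520.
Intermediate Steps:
t(L, V) = V/7
W(R, p) = 1 - 4/R (W(R, p) = -4/R + 4*(¼) = -4/R + 1 = 1 - 4/R)
E(H) = 83/H + H²/(-4 + H) (E(H) = 83/H + H/(((-4 + H)/H)) = 83/H + H*(H/(-4 + H)) = 83/H + H²/(-4 + H))
((-11478 - 2040) + l(-41)) + E(t(-8, 14)) = ((-11478 - 2040) - 41) + (-332 + ((⅐)*14)³ + 83*((⅐)*14))/((((⅐)*14))*(-4 + (⅐)*14)) = (-13518 - 41) + (-332 + 2³ + 83*2)/(2*(-4 + 2)) = -13559 + (½)*(-332 + 8 + 166)/(-2) = -13559 + (½)*(-½)*(-158) = -13559 + 79/2 = -27039/2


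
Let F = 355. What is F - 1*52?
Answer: 303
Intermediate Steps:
F - 1*52 = 355 - 1*52 = 355 - 52 = 303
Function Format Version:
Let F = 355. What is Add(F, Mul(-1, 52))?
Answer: 303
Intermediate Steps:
Add(F, Mul(-1, 52)) = Add(355, Mul(-1, 52)) = Add(355, -52) = 303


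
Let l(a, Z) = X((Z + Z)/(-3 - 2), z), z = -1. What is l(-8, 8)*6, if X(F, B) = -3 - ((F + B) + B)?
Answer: 66/5 ≈ 13.200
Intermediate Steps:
X(F, B) = -3 - F - 2*B (X(F, B) = -3 - ((B + F) + B) = -3 - (F + 2*B) = -3 + (-F - 2*B) = -3 - F - 2*B)
l(a, Z) = -1 + 2*Z/5 (l(a, Z) = -3 - (Z + Z)/(-3 - 2) - 2*(-1) = -3 - 2*Z/(-5) + 2 = -3 - 2*Z*(-1)/5 + 2 = -3 - (-2)*Z/5 + 2 = -3 + 2*Z/5 + 2 = -1 + 2*Z/5)
l(-8, 8)*6 = (-1 + (2/5)*8)*6 = (-1 + 16/5)*6 = (11/5)*6 = 66/5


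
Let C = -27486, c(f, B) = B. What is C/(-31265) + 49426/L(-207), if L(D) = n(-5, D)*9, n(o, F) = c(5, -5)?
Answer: -308813404/281385 ≈ -1097.5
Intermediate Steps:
n(o, F) = -5
L(D) = -45 (L(D) = -5*9 = -45)
C/(-31265) + 49426/L(-207) = -27486/(-31265) + 49426/(-45) = -27486*(-1/31265) + 49426*(-1/45) = 27486/31265 - 49426/45 = -308813404/281385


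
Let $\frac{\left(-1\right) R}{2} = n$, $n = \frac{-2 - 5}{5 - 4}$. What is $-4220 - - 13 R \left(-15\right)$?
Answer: $-6950$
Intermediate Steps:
$n = -7$ ($n = - \frac{7}{1} = \left(-7\right) 1 = -7$)
$R = 14$ ($R = \left(-2\right) \left(-7\right) = 14$)
$-4220 - - 13 R \left(-15\right) = -4220 - \left(-13\right) 14 \left(-15\right) = -4220 - \left(-182\right) \left(-15\right) = -4220 - 2730 = -6950$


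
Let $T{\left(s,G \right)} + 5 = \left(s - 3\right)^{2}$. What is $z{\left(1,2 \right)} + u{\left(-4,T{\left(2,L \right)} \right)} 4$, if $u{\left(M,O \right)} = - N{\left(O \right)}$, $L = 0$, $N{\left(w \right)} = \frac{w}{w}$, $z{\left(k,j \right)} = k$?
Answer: $-3$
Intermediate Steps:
$N{\left(w \right)} = 1$
$T{\left(s,G \right)} = -5 + \left(-3 + s\right)^{2}$ ($T{\left(s,G \right)} = -5 + \left(s - 3\right)^{2} = -5 + \left(-3 + s\right)^{2}$)
$u{\left(M,O \right)} = -1$ ($u{\left(M,O \right)} = \left(-1\right) 1 = -1$)
$z{\left(1,2 \right)} + u{\left(-4,T{\left(2,L \right)} \right)} 4 = 1 - 4 = -3$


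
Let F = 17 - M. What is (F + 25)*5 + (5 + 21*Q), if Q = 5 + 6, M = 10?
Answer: 396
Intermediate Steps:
Q = 11
F = 7 (F = 17 - 1*10 = 17 - 10 = 7)
(F + 25)*5 + (5 + 21*Q) = (7 + 25)*5 + (5 + 21*11) = 32*5 + (5 + 231) = 160 + 236 = 396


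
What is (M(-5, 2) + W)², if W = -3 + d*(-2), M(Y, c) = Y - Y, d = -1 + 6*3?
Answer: 1369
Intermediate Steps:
d = 17 (d = -1 + 18 = 17)
M(Y, c) = 0
W = -37 (W = -3 + 17*(-2) = -3 - 34 = -37)
(M(-5, 2) + W)² = (0 - 37)² = (-37)² = 1369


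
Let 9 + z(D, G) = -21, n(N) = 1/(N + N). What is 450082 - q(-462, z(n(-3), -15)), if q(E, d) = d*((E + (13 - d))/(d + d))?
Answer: 900583/2 ≈ 4.5029e+5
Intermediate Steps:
n(N) = 1/(2*N)
z(D, G) = -30 (z(D, G) = -9 - 21 = -30)
q(E, d) = 13/2 + E/2 - d/2 (q(E, d) = d*((13 + E - d)/((2*d))) = d*((13 + E - d)*(1/(2*d))) = d*((13 + E - d)/(2*d)) = 13/2 + E/2 - d/2)
450082 - q(-462, z(n(-3), -15)) = 450082 - (13/2 + (½)*(-462) - ½*(-30)) = 450082 - (13/2 - 231 + 15) = 450082 - 1*(-419/2) = 450082 + 419/2 = 900583/2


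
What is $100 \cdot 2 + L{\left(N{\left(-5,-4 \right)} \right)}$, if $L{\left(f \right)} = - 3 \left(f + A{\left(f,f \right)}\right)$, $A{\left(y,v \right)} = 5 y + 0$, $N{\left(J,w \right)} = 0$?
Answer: $200$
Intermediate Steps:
$A{\left(y,v \right)} = 5 y$
$L{\left(f \right)} = - 18 f$ ($L{\left(f \right)} = - 3 \left(f + 5 f\right) = - 3 \cdot 6 f = - 18 f$)
$100 \cdot 2 + L{\left(N{\left(-5,-4 \right)} \right)} = 100 \cdot 2 - 0 = 200 + 0 = 200$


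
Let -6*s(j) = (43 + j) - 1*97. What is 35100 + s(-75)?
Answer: 70243/2 ≈ 35122.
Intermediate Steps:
s(j) = 9 - j/6 (s(j) = -((43 + j) - 1*97)/6 = -((43 + j) - 97)/6 = -(-54 + j)/6 = 9 - j/6)
35100 + s(-75) = 35100 + (9 - ⅙*(-75)) = 35100 + (9 + 25/2) = 35100 + 43/2 = 70243/2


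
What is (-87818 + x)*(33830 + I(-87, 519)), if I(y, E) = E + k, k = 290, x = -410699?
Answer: -17268130363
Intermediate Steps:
I(y, E) = 290 + E (I(y, E) = E + 290 = 290 + E)
(-87818 + x)*(33830 + I(-87, 519)) = (-87818 - 410699)*(33830 + (290 + 519)) = -498517*(33830 + 809) = -498517*34639 = -17268130363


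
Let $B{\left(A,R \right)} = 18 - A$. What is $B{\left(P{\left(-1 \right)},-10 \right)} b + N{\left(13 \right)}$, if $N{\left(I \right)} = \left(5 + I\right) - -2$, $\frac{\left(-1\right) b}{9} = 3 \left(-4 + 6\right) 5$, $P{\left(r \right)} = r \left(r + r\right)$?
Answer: $-4300$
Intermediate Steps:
$P{\left(r \right)} = 2 r^{2}$ ($P{\left(r \right)} = r 2 r = 2 r^{2}$)
$b = -270$ ($b = - 9 \cdot 3 \left(-4 + 6\right) 5 = - 9 \cdot 3 \cdot 2 \cdot 5 = - 9 \cdot 3 \cdot 10 = \left(-9\right) 30 = -270$)
$N{\left(I \right)} = 7 + I$ ($N{\left(I \right)} = \left(5 + I\right) + 2 = 7 + I$)
$B{\left(P{\left(-1 \right)},-10 \right)} b + N{\left(13 \right)} = \left(18 - 2 \left(-1\right)^{2}\right) \left(-270\right) + \left(7 + 13\right) = \left(18 - 2 \cdot 1\right) \left(-270\right) + 20 = \left(18 - 2\right) \left(-270\right) + 20 = 16 \left(-270\right) + 20 = -4320 + 20 = -4300$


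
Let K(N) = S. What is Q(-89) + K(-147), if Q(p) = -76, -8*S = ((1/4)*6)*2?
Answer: -611/8 ≈ -76.375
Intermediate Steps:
S = -3/8 (S = -(1/4)*6*2/8 = -(1*(¼))*6*2/8 = -(¼)*6*2/8 = -3*2/16 = -⅛*3 = -3/8 ≈ -0.37500)
K(N) = -3/8
Q(-89) + K(-147) = -76 - 3/8 = -611/8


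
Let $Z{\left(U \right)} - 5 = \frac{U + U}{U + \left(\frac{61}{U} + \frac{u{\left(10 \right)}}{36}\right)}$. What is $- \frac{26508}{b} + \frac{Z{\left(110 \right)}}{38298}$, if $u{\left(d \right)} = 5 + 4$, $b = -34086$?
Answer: $\frac{16702710679}{21472577958} \approx 0.77786$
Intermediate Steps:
$u{\left(d \right)} = 9$
$Z{\left(U \right)} = 5 + \frac{2 U}{\frac{1}{4} + U + \frac{61}{U}}$ ($Z{\left(U \right)} = 5 + \frac{U + U}{U + \left(\frac{61}{U} + \frac{9}{36}\right)} = 5 + \frac{2 U}{U + \left(\frac{61}{U} + 9 \cdot \frac{1}{36}\right)} = 5 + \frac{2 U}{U + \left(\frac{61}{U} + \frac{1}{4}\right)} = 5 + \frac{2 U}{U + \left(\frac{1}{4} + \frac{61}{U}\right)} = 5 + \frac{2 U}{\frac{1}{4} + U + \frac{61}{U}}$)
$- \frac{26508}{b} + \frac{Z{\left(110 \right)}}{38298} = - \frac{26508}{-34086} + \frac{\frac{1}{244 + 110 + 4 \cdot 110^{2}} \left(1220 + 5 \cdot 110 + 28 \cdot 110^{2}\right)}{38298} = \left(-26508\right) \left(- \frac{1}{34086}\right) + \frac{1220 + 550 + 28 \cdot 12100}{244 + 110 + 4 \cdot 12100} \cdot \frac{1}{38298} = \frac{4418}{5681} + \frac{1220 + 550 + 338800}{244 + 110 + 48400} \cdot \frac{1}{38298} = \frac{4418}{5681} + \frac{1}{48754} \cdot 340570 \cdot \frac{1}{38298} = \frac{4418}{5681} + \frac{170285}{24377} \cdot \frac{1}{38298} = \frac{4418}{5681} + \frac{170285}{933590346} = \frac{16702710679}{21472577958}$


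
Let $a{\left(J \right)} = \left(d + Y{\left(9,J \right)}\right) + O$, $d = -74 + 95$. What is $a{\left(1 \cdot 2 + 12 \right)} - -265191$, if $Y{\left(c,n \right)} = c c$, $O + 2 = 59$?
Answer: $265350$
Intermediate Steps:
$O = 57$ ($O = -2 + 59 = 57$)
$d = 21$
$Y{\left(c,n \right)} = c^{2}$
$a{\left(J \right)} = 159$ ($a{\left(J \right)} = \left(21 + 9^{2}\right) + 57 = \left(21 + 81\right) + 57 = 102 + 57 = 159$)
$a{\left(1 \cdot 2 + 12 \right)} - -265191 = 159 - -265191 = 159 + 265191 = 265350$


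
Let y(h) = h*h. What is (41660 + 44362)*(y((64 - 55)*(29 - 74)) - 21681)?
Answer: 12244715568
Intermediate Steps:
y(h) = h²
(41660 + 44362)*(y((64 - 55)*(29 - 74)) - 21681) = (41660 + 44362)*(((64 - 55)*(29 - 74))² - 21681) = 86022*((9*(-45))² - 21681) = 86022*((-405)² - 21681) = 86022*(164025 - 21681) = 86022*142344 = 12244715568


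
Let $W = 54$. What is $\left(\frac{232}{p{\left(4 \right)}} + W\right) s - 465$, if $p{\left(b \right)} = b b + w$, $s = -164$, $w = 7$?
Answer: $- \frac{252431}{23} \approx -10975.0$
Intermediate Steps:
$p{\left(b \right)} = 7 + b^{2}$ ($p{\left(b \right)} = b b + 7 = b^{2} + 7 = 7 + b^{2}$)
$\left(\frac{232}{p{\left(4 \right)}} + W\right) s - 465 = \left(\frac{232}{7 + 4^{2}} + 54\right) \left(-164\right) - 465 = \left(\frac{232}{7 + 16} + 54\right) \left(-164\right) - 465 = \left(\frac{232}{23} + 54\right) \left(-164\right) - 465 = \frac{1474}{23} \left(-164\right) - 465 = - \frac{241736}{23} - 465 = - \frac{252431}{23}$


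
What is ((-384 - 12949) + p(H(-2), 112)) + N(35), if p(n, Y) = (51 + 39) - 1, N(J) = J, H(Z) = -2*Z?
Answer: -13209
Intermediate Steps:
p(n, Y) = 89 (p(n, Y) = 90 - 1 = 89)
((-384 - 12949) + p(H(-2), 112)) + N(35) = ((-384 - 12949) + 89) + 35 = (-13333 + 89) + 35 = -13244 + 35 = -13209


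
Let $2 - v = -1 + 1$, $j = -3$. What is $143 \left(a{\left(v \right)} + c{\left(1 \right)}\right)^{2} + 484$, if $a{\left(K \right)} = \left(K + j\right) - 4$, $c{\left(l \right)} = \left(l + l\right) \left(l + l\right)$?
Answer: $627$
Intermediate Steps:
$v = 2$ ($v = 2 - \left(-1 + 1\right) = 2 - 0 = 2 + 0 = 2$)
$c{\left(l \right)} = 4 l^{2}$ ($c{\left(l \right)} = 2 l 2 l = 4 l^{2}$)
$a{\left(K \right)} = -7 + K$ ($a{\left(K \right)} = \left(K - 3\right) - 4 = \left(-3 + K\right) - 4 = -7 + K$)
$143 \left(a{\left(v \right)} + c{\left(1 \right)}\right)^{2} + 484 = 143 \left(\left(-7 + 2\right) + 4 \cdot 1^{2}\right)^{2} + 484 = 143 \left(-5 + 4 \cdot 1\right)^{2} + 484 = 143 \left(-5 + 4\right)^{2} + 484 = 143 \left(-1\right)^{2} + 484 = 143 \cdot 1 + 484 = 143 + 484 = 627$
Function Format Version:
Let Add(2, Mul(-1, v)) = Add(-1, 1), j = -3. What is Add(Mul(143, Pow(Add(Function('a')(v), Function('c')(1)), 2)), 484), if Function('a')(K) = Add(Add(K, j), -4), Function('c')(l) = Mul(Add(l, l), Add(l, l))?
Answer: 627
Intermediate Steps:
v = 2 (v = Add(2, Mul(-1, Add(-1, 1))) = Add(2, Mul(-1, 0)) = Add(2, 0) = 2)
Function('c')(l) = Mul(4, Pow(l, 2)) (Function('c')(l) = Mul(Mul(2, l), Mul(2, l)) = Mul(4, Pow(l, 2)))
Function('a')(K) = Add(-7, K) (Function('a')(K) = Add(Add(K, -3), -4) = Add(Add(-3, K), -4) = Add(-7, K))
Add(Mul(143, Pow(Add(Function('a')(v), Function('c')(1)), 2)), 484) = Add(Mul(143, Pow(Add(Add(-7, 2), Mul(4, Pow(1, 2))), 2)), 484) = Add(Mul(143, Pow(Add(-5, Mul(4, 1)), 2)), 484) = Add(Mul(143, Pow(Add(-5, 4), 2)), 484) = Add(Mul(143, Pow(-1, 2)), 484) = Add(Mul(143, 1), 484) = Add(143, 484) = 627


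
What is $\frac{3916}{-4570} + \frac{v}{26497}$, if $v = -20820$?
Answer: $- \frac{99454826}{60545645} \approx -1.6426$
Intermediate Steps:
$\frac{3916}{-4570} + \frac{v}{26497} = \frac{3916}{-4570} - \frac{20820}{26497} = 3916 \left(- \frac{1}{4570}\right) - \frac{20820}{26497} = - \frac{1958}{2285} - \frac{20820}{26497} = - \frac{99454826}{60545645}$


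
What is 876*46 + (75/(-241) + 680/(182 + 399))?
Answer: 5642406521/140021 ≈ 40297.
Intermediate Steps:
876*46 + (75/(-241) + 680/(182 + 399)) = 40296 + (75*(-1/241) + 680/581) = 40296 + (-75/241 + 680*(1/581)) = 40296 + (-75/241 + 680/581) = 40296 + 120305/140021 = 5642406521/140021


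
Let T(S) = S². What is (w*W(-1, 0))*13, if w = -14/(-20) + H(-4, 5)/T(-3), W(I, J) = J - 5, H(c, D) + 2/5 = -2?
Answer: -169/6 ≈ -28.167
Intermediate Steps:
H(c, D) = -12/5 (H(c, D) = -⅖ - 2 = -12/5)
W(I, J) = -5 + J
w = 13/30 (w = -14/(-20) - 12/(5*((-3)²)) = -14*(-1/20) - 12/5/9 = 7/10 - 12/5*⅑ = 7/10 - 4/15 = 13/30 ≈ 0.43333)
(w*W(-1, 0))*13 = (13*(-5 + 0)/30)*13 = ((13/30)*(-5))*13 = -13/6*13 = -169/6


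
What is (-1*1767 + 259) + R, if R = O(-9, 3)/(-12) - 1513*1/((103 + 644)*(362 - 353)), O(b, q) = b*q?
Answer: -40498681/26892 ≈ -1506.0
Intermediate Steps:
R = 54455/26892 (R = -9*3/(-12) - 1513*1/((103 + 644)*(362 - 353)) = -27*(-1/12) - 1513/(747*9) = 9/4 - 1513/6723 = 54455/26892 ≈ 2.0250)
(-1*1767 + 259) + R = (-1*1767 + 259) + 54455/26892 = (-1767 + 259) + 54455/26892 = -1508 + 54455/26892 = -40498681/26892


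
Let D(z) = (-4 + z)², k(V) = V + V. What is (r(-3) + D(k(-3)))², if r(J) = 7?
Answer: 11449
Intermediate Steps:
k(V) = 2*V
(r(-3) + D(k(-3)))² = (7 + (-4 + 2*(-3))²)² = (7 + (-4 - 6)²)² = (7 + (-10)²)² = (7 + 100)² = 107² = 11449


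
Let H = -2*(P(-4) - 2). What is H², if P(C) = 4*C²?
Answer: 15376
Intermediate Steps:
H = -124 (H = -2*(4*(-4)² - 2) = -2*(4*16 - 2) = -2*(64 - 2) = -2*62 = -124)
H² = (-124)² = 15376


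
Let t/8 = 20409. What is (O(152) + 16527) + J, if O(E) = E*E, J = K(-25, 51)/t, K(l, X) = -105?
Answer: 2156877509/54424 ≈ 39631.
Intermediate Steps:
t = 163272 (t = 8*20409 = 163272)
J = -35/54424 (J = -105/163272 = -105*1/163272 = -35/54424 ≈ -0.00064310)
O(E) = E²
(O(152) + 16527) + J = (152² + 16527) - 35/54424 = (23104 + 16527) - 35/54424 = 39631 - 35/54424 = 2156877509/54424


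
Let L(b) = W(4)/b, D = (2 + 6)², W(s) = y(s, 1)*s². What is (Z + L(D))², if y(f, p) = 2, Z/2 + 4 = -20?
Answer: 9025/4 ≈ 2256.3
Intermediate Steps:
Z = -48 (Z = -8 + 2*(-20) = -8 - 40 = -48)
W(s) = 2*s²
D = 64 (D = 8² = 64)
L(b) = 32/b (L(b) = (2*4²)/b = (2*16)/b = 32/b)
(Z + L(D))² = (-48 + 32/64)² = (-48 + 32*(1/64))² = (-48 + ½)² = (-95/2)² = 9025/4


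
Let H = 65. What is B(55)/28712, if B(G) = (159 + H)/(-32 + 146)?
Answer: 14/204573 ≈ 6.8435e-5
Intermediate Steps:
B(G) = 112/57 (B(G) = (159 + 65)/(-32 + 146) = 224/114 = 224*(1/114) = 112/57)
B(55)/28712 = (112/57)/28712 = (112/57)*(1/28712) = 14/204573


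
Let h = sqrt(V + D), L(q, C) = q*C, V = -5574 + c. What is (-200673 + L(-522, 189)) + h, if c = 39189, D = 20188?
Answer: -299331 + sqrt(53803) ≈ -2.9910e+5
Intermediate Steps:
V = 33615 (V = -5574 + 39189 = 33615)
L(q, C) = C*q
h = sqrt(53803) (h = sqrt(33615 + 20188) = sqrt(53803) ≈ 231.95)
(-200673 + L(-522, 189)) + h = (-200673 + 189*(-522)) + sqrt(53803) = (-200673 - 98658) + sqrt(53803) = -299331 + sqrt(53803)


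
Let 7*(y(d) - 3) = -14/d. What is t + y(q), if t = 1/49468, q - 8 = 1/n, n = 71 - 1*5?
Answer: 71976469/26168572 ≈ 2.7505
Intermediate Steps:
n = 66 (n = 71 - 5 = 66)
q = 529/66 (q = 8 + 1/66 = 529/66 ≈ 8.0152)
y(d) = 3 - 2/d (y(d) = 3 + (-14/d)/7 = 3 - 2/d)
t = 1/49468 ≈ 2.0215e-5
t + y(q) = 1/49468 + (3 - 2/529/66) = 1/49468 + (3 - 2*66/529) = 1/49468 + (3 - 132/529) = 1/49468 + 1455/529 = 71976469/26168572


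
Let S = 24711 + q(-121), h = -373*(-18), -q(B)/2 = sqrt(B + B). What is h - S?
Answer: -17997 + 22*I*sqrt(2) ≈ -17997.0 + 31.113*I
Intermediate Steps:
q(B) = -2*sqrt(2)*sqrt(B) (q(B) = -2*sqrt(B + B) = -2*sqrt(2)*sqrt(B))
h = 6714
S = 24711 - 22*I*sqrt(2) (S = 24711 - 2*sqrt(2)*sqrt(-121) = 24711 - 2*sqrt(2)*11*I = 24711 - 22*I*sqrt(2) ≈ 24711.0 - 31.113*I)
h - S = 6714 - (24711 - 22*I*sqrt(2)) = 6714 + (-24711 + 22*I*sqrt(2)) = -17997 + 22*I*sqrt(2)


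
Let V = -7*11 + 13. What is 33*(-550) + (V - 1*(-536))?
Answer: -17678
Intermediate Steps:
V = -64 (V = -77 + 13 = -64)
33*(-550) + (V - 1*(-536)) = 33*(-550) + (-64 - 1*(-536)) = -18150 + (-64 + 536) = -18150 + 472 = -17678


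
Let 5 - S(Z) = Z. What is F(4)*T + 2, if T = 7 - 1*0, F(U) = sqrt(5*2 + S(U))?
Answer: 2 + 7*sqrt(11) ≈ 25.216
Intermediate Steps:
S(Z) = 5 - Z
F(U) = sqrt(15 - U) (F(U) = sqrt(5*2 + (5 - U)) = sqrt(10 + (5 - U)) = sqrt(15 - U))
T = 7 (T = 7 + 0 = 7)
F(4)*T + 2 = sqrt(15 - 1*4)*7 + 2 = sqrt(15 - 4)*7 + 2 = sqrt(11)*7 + 2 = 7*sqrt(11) + 2 = 2 + 7*sqrt(11)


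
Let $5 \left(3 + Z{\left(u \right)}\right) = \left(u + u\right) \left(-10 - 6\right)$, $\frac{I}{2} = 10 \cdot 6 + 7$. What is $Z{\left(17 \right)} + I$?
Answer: $\frac{111}{5} \approx 22.2$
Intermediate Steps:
$I = 134$ ($I = 2 \left(10 \cdot 6 + 7\right) = 2 \left(60 + 7\right) = 2 \cdot 67 = 134$)
$Z{\left(u \right)} = -3 - \frac{32 u}{5}$ ($Z{\left(u \right)} = -3 + \frac{\left(u + u\right) \left(-10 - 6\right)}{5} = -3 + \frac{2 u \left(-16\right)}{5} = -3 + \frac{\left(-32\right) u}{5} = -3 - \frac{32 u}{5}$)
$Z{\left(17 \right)} + I = \left(-3 - \frac{544}{5}\right) + 134 = - \frac{559}{5} + 134 = \frac{111}{5}$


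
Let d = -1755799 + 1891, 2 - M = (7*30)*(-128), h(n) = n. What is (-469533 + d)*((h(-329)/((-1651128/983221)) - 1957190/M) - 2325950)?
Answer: 38255516168332559308377/7397603816 ≈ 5.1713e+12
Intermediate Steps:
M = 26882 (M = 2 - 7*30*(-128) = 2 - 210*(-128) = 2 - 1*(-26880) = 2 + 26880 = 26882)
d = -1753908
(-469533 + d)*((h(-329)/((-1651128/983221)) - 1957190/M) - 2325950) = (-469533 - 1753908)*((-329/((-1651128/983221)) - 1957190/26882) - 2325950) = -2223441*((-329/((-1651128*1/983221)) - 1957190*1/26882) - 2325950) = -2223441*((-329/(-1651128/983221) - 978595/13441) - 2325950) = -2223441*((-329*(-983221/1651128) - 978595/13441) - 2325950) = -2223441*((323479709/1651128 - 978595/13441) - 2325950) = -2223441*(2732105163509/22192811448 - 2325950) = -2223441*(-51616637682312091/22192811448) = 38255516168332559308377/7397603816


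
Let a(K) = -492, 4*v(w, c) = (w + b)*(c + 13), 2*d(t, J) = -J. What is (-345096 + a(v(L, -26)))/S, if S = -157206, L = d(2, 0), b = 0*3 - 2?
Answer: 57598/26201 ≈ 2.1983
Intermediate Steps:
b = -2 (b = 0 - 2 = -2)
d(t, J) = -J/2 (d(t, J) = (-J)/2 = -J/2)
L = 0 (L = -1/2*0 = 0)
v(w, c) = (-2 + w)*(13 + c)/4 (v(w, c) = ((w - 2)*(c + 13))/4 = ((-2 + w)*(13 + c))/4 = (-2 + w)*(13 + c)/4)
(-345096 + a(v(L, -26)))/S = (-345096 - 492)/(-157206) = -345588*(-1/157206) = 57598/26201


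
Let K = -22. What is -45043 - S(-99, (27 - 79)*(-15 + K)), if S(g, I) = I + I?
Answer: -48891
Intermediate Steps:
S(g, I) = 2*I
-45043 - S(-99, (27 - 79)*(-15 + K)) = -45043 - 2*(27 - 79)*(-15 - 22) = -45043 - 2*(-52*(-37)) = -45043 - 2*1924 = -45043 - 1*3848 = -45043 - 3848 = -48891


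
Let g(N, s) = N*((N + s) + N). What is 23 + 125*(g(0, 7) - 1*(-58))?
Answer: 7273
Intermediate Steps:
g(N, s) = N*(s + 2*N)
23 + 125*(g(0, 7) - 1*(-58)) = 23 + 125*(0*(7 + 2*0) - 1*(-58)) = 23 + 125*(0*(7 + 0) + 58) = 23 + 125*(0*7 + 58) = 23 + 125*(0 + 58) = 23 + 125*58 = 23 + 7250 = 7273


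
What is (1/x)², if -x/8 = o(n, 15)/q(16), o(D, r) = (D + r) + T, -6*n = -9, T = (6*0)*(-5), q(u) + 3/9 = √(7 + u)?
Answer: 13/9801 - √23/26136 ≈ 0.0011429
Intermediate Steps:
q(u) = -⅓ + √(7 + u)
T = 0 (T = 0*(-5) = 0)
n = 3/2 (n = -⅙*(-9) = 3/2 ≈ 1.5000)
o(D, r) = D + r (o(D, r) = (D + r) + 0 = D + r)
x = -132/(-⅓ + √23) (x = -8*(3/2 + 15)/(-⅓ + √(7 + 16)) = -132/(-⅓ + √23) ≈ -29.580)
(1/x)² = (1/(-198/103 - 594*√23/103))² = (-198/103 - 594*√23/103)⁻²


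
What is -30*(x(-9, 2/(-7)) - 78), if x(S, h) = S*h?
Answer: 15840/7 ≈ 2262.9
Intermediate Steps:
-30*(x(-9, 2/(-7)) - 78) = -30*(-18/(-7) - 78) = -30*(-18*(-1)/7 - 78) = -30*(-9*(-2/7) - 78) = -30*(18/7 - 78) = -30*(-528/7) = 15840/7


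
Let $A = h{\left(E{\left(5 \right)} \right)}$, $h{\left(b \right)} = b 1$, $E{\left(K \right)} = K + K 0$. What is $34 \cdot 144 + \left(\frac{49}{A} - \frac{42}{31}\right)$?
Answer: $\frac{760189}{155} \approx 4904.4$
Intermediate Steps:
$E{\left(K \right)} = K$ ($E{\left(K \right)} = K + 0 = K$)
$h{\left(b \right)} = b$
$A = 5$
$34 \cdot 144 + \left(\frac{49}{A} - \frac{42}{31}\right) = 34 \cdot 144 + \left(\frac{49}{5} - \frac{42}{31}\right) = 4896 + \left(49 \cdot \frac{1}{5} - \frac{42}{31}\right) = 4896 + \left(\frac{49}{5} - \frac{42}{31}\right) = 4896 + \frac{1309}{155} = \frac{760189}{155}$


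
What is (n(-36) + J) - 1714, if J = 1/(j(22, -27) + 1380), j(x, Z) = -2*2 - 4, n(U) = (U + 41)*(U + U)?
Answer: -2845527/1372 ≈ -2074.0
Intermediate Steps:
n(U) = 2*U*(41 + U) (n(U) = (41 + U)*(2*U) = 2*U*(41 + U))
j(x, Z) = -8 (j(x, Z) = -4 - 4 = -8)
J = 1/1372 (J = 1/(-8 + 1380) = 1/1372 ≈ 0.00072886)
(n(-36) + J) - 1714 = (2*(-36)*(41 - 36) + 1/1372) - 1714 = (2*(-36)*5 + 1/1372) - 1714 = (-360 + 1/1372) - 1714 = -493919/1372 - 1714 = -2845527/1372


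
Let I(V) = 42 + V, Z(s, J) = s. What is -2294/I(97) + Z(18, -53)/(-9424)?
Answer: -10810579/654968 ≈ -16.505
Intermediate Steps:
-2294/I(97) + Z(18, -53)/(-9424) = -2294/(42 + 97) + 18/(-9424) = -2294/139 + 18*(-1/9424) = -2294*1/139 - 9/4712 = -2294/139 - 9/4712 = -10810579/654968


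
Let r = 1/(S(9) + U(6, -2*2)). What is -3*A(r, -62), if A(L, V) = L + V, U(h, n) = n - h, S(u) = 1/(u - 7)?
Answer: 3540/19 ≈ 186.32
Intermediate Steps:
S(u) = 1/(-7 + u)
r = -2/19 (r = 1/(1/(-7 + 9) + (-2*2 - 1*6)) = 1/(1/2 + (-4 - 6)) = 1/(1/2 - 10) = 1/(-19/2) = -2/19 ≈ -0.10526)
-3*A(r, -62) = -3*(-2/19 - 62) = -3*(-1180/19) = 3540/19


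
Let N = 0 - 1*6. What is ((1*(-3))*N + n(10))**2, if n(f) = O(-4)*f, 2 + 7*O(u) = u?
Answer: 4356/49 ≈ 88.898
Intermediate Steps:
O(u) = -2/7 + u/7
n(f) = -6*f/7 (n(f) = (-2/7 + (1/7)*(-4))*f = (-2/7 - 4/7)*f = -6*f/7)
N = -6 (N = 0 - 6 = -6)
((1*(-3))*N + n(10))**2 = ((1*(-3))*(-6) - 6/7*10)**2 = (-3*(-6) - 60/7)**2 = (18 - 60/7)**2 = (66/7)**2 = 4356/49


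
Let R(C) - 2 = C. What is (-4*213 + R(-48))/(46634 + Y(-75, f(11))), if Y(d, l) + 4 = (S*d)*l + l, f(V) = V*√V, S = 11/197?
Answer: -406269493915/21096023001749 - 305516662*√11/21096023001749 ≈ -0.019306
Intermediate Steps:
R(C) = 2 + C
S = 11/197 (S = 11*(1/197) = 11/197 ≈ 0.055838)
f(V) = V^(3/2)
Y(d, l) = -4 + l + 11*d*l/197 (Y(d, l) = -4 + ((11*d/197)*l + l) = -4 + (11*d*l/197 + l) = -4 + (l + 11*d*l/197) = -4 + l + 11*d*l/197)
(-4*213 + R(-48))/(46634 + Y(-75, f(11))) = (-4*213 + (2 - 48))/(46634 + (-4 + 11^(3/2) + (11/197)*(-75)*11^(3/2))) = (-852 - 46)/(46634 + (-4 + 11*√11 + (11/197)*(-75)*(11*√11))) = -898/(46634 + (-4 + 11*√11 - 9075*√11/197)) = -898/(46634 + (-4 - 6908*√11/197)) = -898/(46630 - 6908*√11/197)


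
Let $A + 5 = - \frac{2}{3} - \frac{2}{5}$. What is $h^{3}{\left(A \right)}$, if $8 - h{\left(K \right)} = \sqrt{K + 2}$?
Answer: $\frac{\left(120 - i \sqrt{915}\right)^{3}}{3375} \approx 414.4 - 378.99 i$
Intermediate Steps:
$A = - \frac{91}{15}$ ($A = -5 - \left(\frac{2}{3} + \frac{2}{5}\right) = -5 - \frac{16}{15} = - \frac{91}{15} \approx -6.0667$)
$h{\left(K \right)} = 8 - \sqrt{2 + K}$ ($h{\left(K \right)} = 8 - \sqrt{K + 2} = 8 - \sqrt{2 + K}$)
$h^{3}{\left(A \right)} = \left(8 - \sqrt{2 - \frac{91}{15}}\right)^{3} = \left(8 - \sqrt{- \frac{61}{15}}\right)^{3} = \left(8 - \frac{i \sqrt{915}}{15}\right)^{3}$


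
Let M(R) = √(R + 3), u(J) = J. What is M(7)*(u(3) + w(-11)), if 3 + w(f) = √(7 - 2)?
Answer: 5*√2 ≈ 7.0711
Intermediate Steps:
M(R) = √(3 + R)
w(f) = -3 + √5 (w(f) = -3 + √(7 - 2) = -3 + √5)
M(7)*(u(3) + w(-11)) = √(3 + 7)*(3 + (-3 + √5)) = √10*√5 = 5*√2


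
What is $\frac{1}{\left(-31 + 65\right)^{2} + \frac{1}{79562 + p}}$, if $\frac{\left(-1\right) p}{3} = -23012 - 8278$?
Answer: $\frac{173432}{200487393} \approx 0.00086505$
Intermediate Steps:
$p = 93870$ ($p = - 3 \left(-23012 - 8278\right) = \left(-3\right) \left(-31290\right) = 93870$)
$\frac{1}{\left(-31 + 65\right)^{2} + \frac{1}{79562 + p}} = \frac{1}{\left(-31 + 65\right)^{2} + \frac{1}{79562 + 93870}} = \frac{1}{34^{2} + \frac{1}{173432}} = \frac{1}{1156 + \frac{1}{173432}} = \frac{1}{\frac{200487393}{173432}} = \frac{173432}{200487393}$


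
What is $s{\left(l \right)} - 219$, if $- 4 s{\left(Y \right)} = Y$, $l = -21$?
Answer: $- \frac{855}{4} \approx -213.75$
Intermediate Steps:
$s{\left(Y \right)} = - \frac{Y}{4}$
$s{\left(l \right)} - 219 = \left(- \frac{1}{4}\right) \left(-21\right) - 219 = \frac{21}{4} - 219 = - \frac{855}{4}$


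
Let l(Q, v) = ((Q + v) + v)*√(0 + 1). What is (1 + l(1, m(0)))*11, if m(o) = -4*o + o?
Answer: 22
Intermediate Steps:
m(o) = -3*o
l(Q, v) = Q + 2*v (l(Q, v) = (Q + 2*v)*√1 = (Q + 2*v)*1 = Q + 2*v)
(1 + l(1, m(0)))*11 = (1 + (1 + 2*(-3*0)))*11 = (1 + (1 + 2*0))*11 = (1 + (1 + 0))*11 = (1 + 1)*11 = 2*11 = 22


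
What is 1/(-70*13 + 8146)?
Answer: 1/7236 ≈ 0.00013820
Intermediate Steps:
1/(-70*13 + 8146) = 1/(-910 + 8146) = 1/7236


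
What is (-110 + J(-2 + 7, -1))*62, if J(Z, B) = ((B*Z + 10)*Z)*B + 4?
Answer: -8122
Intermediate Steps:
J(Z, B) = 4 + B*Z*(10 + B*Z) (J(Z, B) = ((10 + B*Z)*Z)*B + 4 = (Z*(10 + B*Z))*B + 4 = B*Z*(10 + B*Z) + 4 = 4 + B*Z*(10 + B*Z))
(-110 + J(-2 + 7, -1))*62 = (-110 + (4 + (-1)²*(-2 + 7)² + 10*(-1)*(-2 + 7)))*62 = (-110 + (4 + 1*5² + 10*(-1)*5))*62 = (-110 + (4 + 1*25 - 50))*62 = (-110 + (4 + 25 - 50))*62 = (-110 - 21)*62 = -131*62 = -8122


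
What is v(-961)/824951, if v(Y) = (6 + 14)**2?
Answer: 400/824951 ≈ 0.00048488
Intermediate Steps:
v(Y) = 400 (v(Y) = 20**2 = 400)
v(-961)/824951 = 400/824951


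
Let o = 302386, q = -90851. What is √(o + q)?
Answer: √211535 ≈ 459.93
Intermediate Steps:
√(o + q) = √(302386 - 90851) = √211535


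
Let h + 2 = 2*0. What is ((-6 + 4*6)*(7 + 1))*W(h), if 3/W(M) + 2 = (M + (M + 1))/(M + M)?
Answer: -1728/5 ≈ -345.60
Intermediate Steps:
h = -2 (h = -2 + 2*0 = -2 + 0 = -2)
W(M) = 3/(-2 + (1 + 2*M)/(2*M)) (W(M) = 3/(-2 + (M + (M + 1))/(M + M)) = 3/(-2 + (M + (1 + M))/((2*M))) = 3/(-2 + (1 + 2*M)*(1/(2*M))) = 3/(-2 + (1 + 2*M)/(2*M)))
((-6 + 4*6)*(7 + 1))*W(h) = ((-6 + 4*6)*(7 + 1))*(-6*(-2)/(-1 + 2*(-2))) = ((-6 + 24)*8)*(-6*(-2)/(-1 - 4)) = (18*8)*(-6*(-2)/(-5)) = 144*(-6*(-2)*(-⅕)) = 144*(-12/5) = -1728/5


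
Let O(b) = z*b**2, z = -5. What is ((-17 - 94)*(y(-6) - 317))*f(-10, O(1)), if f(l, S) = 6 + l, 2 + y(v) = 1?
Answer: -141192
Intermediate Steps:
y(v) = -1 (y(v) = -2 + 1 = -1)
O(b) = -5*b**2
((-17 - 94)*(y(-6) - 317))*f(-10, O(1)) = ((-17 - 94)*(-1 - 317))*(6 - 10) = -111*(-318)*(-4) = 35298*(-4) = -141192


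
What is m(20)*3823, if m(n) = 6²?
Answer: 137628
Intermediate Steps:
m(n) = 36
m(20)*3823 = 36*3823 = 137628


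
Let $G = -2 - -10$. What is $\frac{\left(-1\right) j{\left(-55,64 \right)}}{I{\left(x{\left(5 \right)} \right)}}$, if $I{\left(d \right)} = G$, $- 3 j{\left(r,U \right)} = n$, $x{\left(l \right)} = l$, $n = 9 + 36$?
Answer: $\frac{15}{8} \approx 1.875$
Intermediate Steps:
$n = 45$
$G = 8$ ($G = -2 + 10 = 8$)
$j{\left(r,U \right)} = -15$ ($j{\left(r,U \right)} = \left(- \frac{1}{3}\right) 45 = -15$)
$I{\left(d \right)} = 8$
$\frac{\left(-1\right) j{\left(-55,64 \right)}}{I{\left(x{\left(5 \right)} \right)}} = \frac{\left(-1\right) \left(-15\right)}{8} = 15 \cdot \frac{1}{8} = \frac{15}{8}$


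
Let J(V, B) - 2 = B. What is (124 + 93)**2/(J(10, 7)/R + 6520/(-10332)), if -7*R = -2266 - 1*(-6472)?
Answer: -170526503574/2339503 ≈ -72890.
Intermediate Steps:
J(V, B) = 2 + B
R = -4206/7 (R = -(-2266 - 1*(-6472))/7 = -(-2266 + 6472)/7 = -1/7*4206 = -4206/7 ≈ -600.86)
(124 + 93)**2/(J(10, 7)/R + 6520/(-10332)) = (124 + 93)**2/((2 + 7)/(-4206/7) + 6520/(-10332)) = 217**2/(9*(-7/4206) + 6520*(-1/10332)) = 47089/(-21/1402 - 1630/2583) = 47089/(-2339503/3621366) = 47089*(-3621366/2339503) = -170526503574/2339503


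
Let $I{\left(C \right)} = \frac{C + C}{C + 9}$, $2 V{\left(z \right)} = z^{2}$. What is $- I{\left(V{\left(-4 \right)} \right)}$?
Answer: $- \frac{16}{17} \approx -0.94118$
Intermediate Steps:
$V{\left(z \right)} = \frac{z^{2}}{2}$
$I{\left(C \right)} = \frac{2 C}{9 + C}$
$- I{\left(V{\left(-4 \right)} \right)} = - \frac{2 \frac{\left(-4\right)^{2}}{2}}{9 + \frac{\left(-4\right)^{2}}{2}} = - \frac{2 \cdot \frac{1}{2} \cdot 16}{9 + \frac{1}{2} \cdot 16} = - \frac{2 \cdot 8}{9 + 8} = - \frac{2 \cdot 8}{17} = \left(-1\right) \frac{16}{17} = - \frac{16}{17}$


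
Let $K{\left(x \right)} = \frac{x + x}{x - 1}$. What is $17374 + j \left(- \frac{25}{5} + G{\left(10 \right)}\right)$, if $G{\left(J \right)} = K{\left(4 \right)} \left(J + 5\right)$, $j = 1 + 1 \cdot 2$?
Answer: $17479$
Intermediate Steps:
$j = 3$ ($j = 1 + 2 = 3$)
$K{\left(x \right)} = \frac{2 x}{-1 + x}$
$G{\left(J \right)} = \frac{40}{3} + \frac{8 J}{3}$ ($G{\left(J \right)} = 2 \cdot 4 \frac{1}{-1 + 4} \left(J + 5\right) = 2 \cdot 4 \cdot \frac{1}{3} \left(5 + J\right) = \frac{8 \left(5 + J\right)}{3} = \frac{40}{3} + \frac{8 J}{3}$)
$17374 + j \left(- \frac{25}{5} + G{\left(10 \right)}\right) = 17374 + 3 \left(- \frac{25}{5} + \left(\frac{40}{3} + \frac{8}{3} \cdot 10\right)\right) = 17374 + 3 \left(\left(-25\right) \frac{1}{5} + \left(\frac{40}{3} + \frac{80}{3}\right)\right) = 17374 + 3 \left(-5 + 40\right) = 17374 + 3 \cdot 35 = 17374 + 105 = 17479$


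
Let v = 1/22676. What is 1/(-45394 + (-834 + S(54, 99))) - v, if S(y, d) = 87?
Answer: -68817/1046293316 ≈ -6.5772e-5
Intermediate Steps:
v = 1/22676 ≈ 4.4099e-5
1/(-45394 + (-834 + S(54, 99))) - v = 1/(-45394 + (-834 + 87)) - 1*1/22676 = 1/(-45394 - 747) - 1/22676 = 1/(-46141) - 1/22676 = -1/46141 - 1/22676 = -68817/1046293316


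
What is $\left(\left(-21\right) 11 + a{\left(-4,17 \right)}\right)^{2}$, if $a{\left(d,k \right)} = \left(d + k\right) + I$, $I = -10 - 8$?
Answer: $55696$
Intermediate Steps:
$I = -18$
$a{\left(d,k \right)} = -18 + d + k$ ($a{\left(d,k \right)} = \left(d + k\right) - 18 = -18 + d + k$)
$\left(\left(-21\right) 11 + a{\left(-4,17 \right)}\right)^{2} = \left(\left(-21\right) 11 - 5\right)^{2} = \left(-231 - 5\right)^{2} = \left(-236\right)^{2} = 55696$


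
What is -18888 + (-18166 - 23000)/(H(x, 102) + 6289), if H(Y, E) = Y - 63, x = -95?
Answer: -115843494/6131 ≈ -18895.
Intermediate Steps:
H(Y, E) = -63 + Y
-18888 + (-18166 - 23000)/(H(x, 102) + 6289) = -18888 + (-18166 - 23000)/((-63 - 95) + 6289) = -18888 - 41166/(-158 + 6289) = -18888 - 41166/6131 = -115843494/6131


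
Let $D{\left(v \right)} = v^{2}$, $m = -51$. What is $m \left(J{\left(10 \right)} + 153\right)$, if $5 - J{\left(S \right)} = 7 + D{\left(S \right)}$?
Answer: $-2601$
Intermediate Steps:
$J{\left(S \right)} = -2 - S^{2}$ ($J{\left(S \right)} = 5 - \left(7 + S^{2}\right) = -2 - S^{2}$)
$m \left(J{\left(10 \right)} + 153\right) = - 51 \left(\left(-2 - 10^{2}\right) + 153\right) = - 51 \left(\left(-2 - 100\right) + 153\right) = - 51 \left(-102 + 153\right) = \left(-51\right) 51 = -2601$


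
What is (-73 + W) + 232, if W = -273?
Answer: -114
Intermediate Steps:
(-73 + W) + 232 = (-73 - 273) + 232 = -346 + 232 = -114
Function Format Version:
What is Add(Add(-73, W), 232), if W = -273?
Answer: -114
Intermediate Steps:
Add(Add(-73, W), 232) = Add(Add(-73, -273), 232) = Add(-346, 232) = -114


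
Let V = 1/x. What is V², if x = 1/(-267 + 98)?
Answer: 28561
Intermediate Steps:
x = -1/169 (x = 1/(-169) = -1/169 ≈ -0.0059172)
V = -169 (V = 1/(-1/169) = -169)
V² = (-169)² = 28561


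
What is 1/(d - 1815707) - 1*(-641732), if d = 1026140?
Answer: 506690410043/789567 ≈ 6.4173e+5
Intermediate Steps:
1/(d - 1815707) - 1*(-641732) = 1/(1026140 - 1815707) - 1*(-641732) = 1/(-789567) + 641732 = -1/789567 + 641732 = 506690410043/789567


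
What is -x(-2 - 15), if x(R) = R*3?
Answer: 51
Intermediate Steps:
x(R) = 3*R
-x(-2 - 15) = -3*(-2 - 15) = -3*(-17) = -1*(-51) = 51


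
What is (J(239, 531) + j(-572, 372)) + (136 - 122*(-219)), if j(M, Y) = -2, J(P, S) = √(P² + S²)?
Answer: 26852 + √339082 ≈ 27434.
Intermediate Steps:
(J(239, 531) + j(-572, 372)) + (136 - 122*(-219)) = (√(239² + 531²) - 2) + (136 - 122*(-219)) = (√(57121 + 281961) - 2) + (136 + 26718) = (√339082 - 2) + 26854 = (-2 + √339082) + 26854 = 26852 + √339082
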